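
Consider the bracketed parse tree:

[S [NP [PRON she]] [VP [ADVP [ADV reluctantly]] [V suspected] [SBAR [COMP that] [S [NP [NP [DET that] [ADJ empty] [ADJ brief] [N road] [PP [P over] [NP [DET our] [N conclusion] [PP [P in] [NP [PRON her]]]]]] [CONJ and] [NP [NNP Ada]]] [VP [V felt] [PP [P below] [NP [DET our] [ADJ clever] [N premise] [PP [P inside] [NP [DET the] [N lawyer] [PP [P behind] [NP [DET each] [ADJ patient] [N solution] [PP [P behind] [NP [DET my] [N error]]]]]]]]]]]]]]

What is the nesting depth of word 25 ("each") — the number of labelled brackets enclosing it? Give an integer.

The word sits inside DET, which is inside NP, inside PP, inside NP, inside PP, inside NP, inside PP, inside VP, inside S, inside SBAR, inside VP, inside S — 12 brackets in all.

12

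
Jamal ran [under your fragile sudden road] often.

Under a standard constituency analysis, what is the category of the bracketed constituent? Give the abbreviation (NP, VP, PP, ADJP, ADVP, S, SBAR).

PP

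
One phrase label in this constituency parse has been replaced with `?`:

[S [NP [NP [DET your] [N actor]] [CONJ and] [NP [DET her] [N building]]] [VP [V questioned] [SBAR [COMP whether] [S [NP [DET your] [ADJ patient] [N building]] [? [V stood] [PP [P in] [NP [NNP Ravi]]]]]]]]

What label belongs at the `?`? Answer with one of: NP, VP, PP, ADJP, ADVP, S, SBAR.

VP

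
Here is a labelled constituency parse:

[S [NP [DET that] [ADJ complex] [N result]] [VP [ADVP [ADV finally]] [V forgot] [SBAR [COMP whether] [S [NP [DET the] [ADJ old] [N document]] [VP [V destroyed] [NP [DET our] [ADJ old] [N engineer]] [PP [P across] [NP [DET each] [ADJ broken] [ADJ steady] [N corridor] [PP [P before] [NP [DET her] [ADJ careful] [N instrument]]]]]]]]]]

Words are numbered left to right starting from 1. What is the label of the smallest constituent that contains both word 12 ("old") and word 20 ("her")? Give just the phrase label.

VP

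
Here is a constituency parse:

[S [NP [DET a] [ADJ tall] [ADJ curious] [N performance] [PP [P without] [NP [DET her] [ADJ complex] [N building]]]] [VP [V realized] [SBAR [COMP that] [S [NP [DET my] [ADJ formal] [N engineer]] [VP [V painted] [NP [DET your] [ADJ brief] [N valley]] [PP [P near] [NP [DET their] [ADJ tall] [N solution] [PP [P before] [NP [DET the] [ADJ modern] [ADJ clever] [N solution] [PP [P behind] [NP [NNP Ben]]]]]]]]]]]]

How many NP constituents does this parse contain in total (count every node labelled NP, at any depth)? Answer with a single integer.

7

Listing each NP by its span: [NP a tall curious performance without her complex building]; [NP her complex building]; [NP my formal engineer]; [NP your brief valley]; [NP their tall solution before the modern clever solution behind Ben]; [NP the modern clever solution behind Ben] … — that makes 7.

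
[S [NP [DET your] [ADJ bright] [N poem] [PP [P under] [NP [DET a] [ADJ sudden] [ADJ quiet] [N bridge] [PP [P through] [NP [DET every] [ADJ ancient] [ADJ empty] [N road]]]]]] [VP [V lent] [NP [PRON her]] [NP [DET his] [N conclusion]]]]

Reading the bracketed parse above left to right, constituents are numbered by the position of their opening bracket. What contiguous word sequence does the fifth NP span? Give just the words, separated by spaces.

his conclusion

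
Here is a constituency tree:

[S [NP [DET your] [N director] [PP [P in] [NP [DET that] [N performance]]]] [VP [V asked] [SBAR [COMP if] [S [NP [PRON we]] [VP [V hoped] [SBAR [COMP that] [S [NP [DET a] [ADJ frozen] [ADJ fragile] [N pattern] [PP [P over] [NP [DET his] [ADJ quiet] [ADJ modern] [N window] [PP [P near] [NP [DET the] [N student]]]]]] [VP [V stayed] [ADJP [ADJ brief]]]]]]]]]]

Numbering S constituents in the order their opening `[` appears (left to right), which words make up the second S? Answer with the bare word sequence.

we hoped that a frozen fragile pattern over his quiet modern window near the student stayed brief

In left-to-right order the S constituents are "your director in that performance asked if we hoped that a frozen fragile pattern over his quiet modern window near the student stayed brief"; "we hoped that a frozen fragile pattern over his quiet modern window near the student stayed brief"; "a frozen fragile pattern over his quiet modern window near the student stayed brief". Number 2 is "we hoped that a frozen fragile pattern over his quiet modern window near the student stayed brief".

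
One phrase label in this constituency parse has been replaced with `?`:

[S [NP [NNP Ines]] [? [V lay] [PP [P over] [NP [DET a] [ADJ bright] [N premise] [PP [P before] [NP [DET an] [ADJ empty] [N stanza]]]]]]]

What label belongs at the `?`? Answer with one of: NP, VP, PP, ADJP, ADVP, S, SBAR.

Looking at what the `?` directly dominates — V 'lay', PP — this is a verb phrase (VP).

VP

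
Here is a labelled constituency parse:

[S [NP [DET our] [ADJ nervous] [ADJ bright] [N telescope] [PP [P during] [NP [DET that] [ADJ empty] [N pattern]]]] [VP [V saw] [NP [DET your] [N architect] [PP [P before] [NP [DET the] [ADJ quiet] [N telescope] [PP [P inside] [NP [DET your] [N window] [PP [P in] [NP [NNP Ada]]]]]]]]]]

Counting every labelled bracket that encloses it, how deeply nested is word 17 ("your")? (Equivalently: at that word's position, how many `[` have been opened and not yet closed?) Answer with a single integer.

Counting open brackets not yet closed at "your": [S [VP [NP [PP [NP [PP [NP [DET = 8.

8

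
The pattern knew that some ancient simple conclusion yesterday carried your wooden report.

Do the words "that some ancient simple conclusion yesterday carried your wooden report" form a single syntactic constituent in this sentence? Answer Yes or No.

Yes

"that some ancient simple conclusion yesterday carried your wooden report" is exactly the subordinate clause [SBAR that some ancient simple conclusion yesterday carried your wooden report], a complete constituent.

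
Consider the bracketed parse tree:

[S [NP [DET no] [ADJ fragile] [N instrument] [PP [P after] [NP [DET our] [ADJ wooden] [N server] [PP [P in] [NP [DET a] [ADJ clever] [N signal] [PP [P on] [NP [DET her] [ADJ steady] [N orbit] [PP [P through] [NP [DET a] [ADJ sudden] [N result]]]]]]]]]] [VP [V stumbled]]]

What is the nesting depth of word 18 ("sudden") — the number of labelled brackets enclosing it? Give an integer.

11

Counting open brackets not yet closed at "sudden": [S [NP [PP [NP [PP [NP [PP [NP [PP [NP [ADJ = 11.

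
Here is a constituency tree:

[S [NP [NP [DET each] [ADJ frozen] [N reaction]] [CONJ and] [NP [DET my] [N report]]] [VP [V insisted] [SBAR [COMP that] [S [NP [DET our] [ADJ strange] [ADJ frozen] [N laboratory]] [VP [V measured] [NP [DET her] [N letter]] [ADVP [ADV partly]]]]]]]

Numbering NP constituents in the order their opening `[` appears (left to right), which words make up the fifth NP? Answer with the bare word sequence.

The NP opening brackets appear, in order, over: "each frozen reaction and my report"; "each frozen reaction"; "my report"; "our strange frozen laboratory"; "her letter". The fifth one spans "her letter".

her letter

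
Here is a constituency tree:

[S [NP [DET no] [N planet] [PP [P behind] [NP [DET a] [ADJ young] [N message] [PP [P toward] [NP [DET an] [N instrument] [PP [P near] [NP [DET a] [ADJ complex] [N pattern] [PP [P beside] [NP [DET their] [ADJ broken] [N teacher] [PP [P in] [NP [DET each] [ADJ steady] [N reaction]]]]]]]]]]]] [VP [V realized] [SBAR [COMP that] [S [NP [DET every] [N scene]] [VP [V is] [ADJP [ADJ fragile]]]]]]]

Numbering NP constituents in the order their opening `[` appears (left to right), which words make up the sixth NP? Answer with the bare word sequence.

The NP opening brackets appear, in order, over: "no planet behind a young message toward an instrument near a complex pattern beside their broken teacher in each steady reaction"; "a young message toward an instrument near a complex pattern beside their broken teacher in each steady reaction"; "an instrument near a complex pattern beside their broken teacher in each steady reaction"; "a complex pattern beside their broken teacher in each steady reaction"; "their broken teacher in each steady reaction"; "each steady reaction"; "every scene". The sixth one spans "each steady reaction".

each steady reaction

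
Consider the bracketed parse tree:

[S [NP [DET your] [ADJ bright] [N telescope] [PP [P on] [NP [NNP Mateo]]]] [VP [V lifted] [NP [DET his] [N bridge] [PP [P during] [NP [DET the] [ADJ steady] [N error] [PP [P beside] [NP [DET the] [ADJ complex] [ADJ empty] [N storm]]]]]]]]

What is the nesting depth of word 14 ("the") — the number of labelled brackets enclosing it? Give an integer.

8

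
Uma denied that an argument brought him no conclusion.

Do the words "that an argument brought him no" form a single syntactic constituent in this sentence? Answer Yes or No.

No

The smallest constituent containing the whole sequence is the subordinate clause [SBAR that an argument brought him no conclusion], but the sequence is only part of it — it straddles the boundary between complementizer "that" and clause "an argument brought him no conclusion".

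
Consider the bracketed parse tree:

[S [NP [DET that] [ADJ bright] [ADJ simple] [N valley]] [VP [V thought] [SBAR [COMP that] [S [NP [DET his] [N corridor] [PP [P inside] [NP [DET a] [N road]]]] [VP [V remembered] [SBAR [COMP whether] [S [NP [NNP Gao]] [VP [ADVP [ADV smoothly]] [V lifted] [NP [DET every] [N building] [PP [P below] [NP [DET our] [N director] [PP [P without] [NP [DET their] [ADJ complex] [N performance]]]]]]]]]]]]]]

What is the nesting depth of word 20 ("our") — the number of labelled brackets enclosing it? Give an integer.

12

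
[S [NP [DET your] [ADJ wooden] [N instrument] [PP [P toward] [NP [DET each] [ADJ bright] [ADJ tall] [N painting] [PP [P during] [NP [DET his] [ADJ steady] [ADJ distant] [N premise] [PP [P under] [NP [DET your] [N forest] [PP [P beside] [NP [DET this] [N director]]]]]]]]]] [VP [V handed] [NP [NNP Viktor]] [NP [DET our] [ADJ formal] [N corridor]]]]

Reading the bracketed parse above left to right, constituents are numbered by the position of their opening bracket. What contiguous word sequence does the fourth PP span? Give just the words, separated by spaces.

beside this director

The PP opening brackets appear, in order, over: "toward each bright tall painting during his steady distant premise under your forest beside this director"; "during his steady distant premise under your forest beside this director"; "under your forest beside this director"; "beside this director". The fourth one spans "beside this director".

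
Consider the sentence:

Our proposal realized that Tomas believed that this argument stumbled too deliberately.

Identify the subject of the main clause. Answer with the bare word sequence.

In the main clause the verb is "realized"; the NP preceding it, "our proposal", is the subject.

our proposal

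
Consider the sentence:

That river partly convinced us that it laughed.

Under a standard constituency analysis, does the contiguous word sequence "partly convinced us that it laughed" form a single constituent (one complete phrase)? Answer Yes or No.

Yes

These words form the whole verb phrase headed by "convinced", so yes — one constituent.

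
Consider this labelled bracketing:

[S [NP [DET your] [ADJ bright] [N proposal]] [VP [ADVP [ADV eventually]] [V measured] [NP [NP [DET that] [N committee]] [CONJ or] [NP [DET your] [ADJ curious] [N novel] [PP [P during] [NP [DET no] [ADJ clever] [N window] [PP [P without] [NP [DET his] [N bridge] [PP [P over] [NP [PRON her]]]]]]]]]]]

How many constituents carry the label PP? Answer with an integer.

Scanning left to right, an opening `[PP` appears at word positions 12, 16, 19 — 3 in total.

3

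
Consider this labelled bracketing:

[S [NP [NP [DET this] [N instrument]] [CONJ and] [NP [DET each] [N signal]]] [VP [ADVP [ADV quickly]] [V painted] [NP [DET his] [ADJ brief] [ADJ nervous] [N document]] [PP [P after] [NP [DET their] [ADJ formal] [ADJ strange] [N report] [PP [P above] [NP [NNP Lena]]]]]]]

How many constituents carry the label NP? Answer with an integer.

6

The NP constituents are: [NP this instrument and each signal]; [NP this instrument]; [NP each signal]; [NP his brief nervous document]; [NP their formal strange report above Lena]; [NP Lena]. Total: 6.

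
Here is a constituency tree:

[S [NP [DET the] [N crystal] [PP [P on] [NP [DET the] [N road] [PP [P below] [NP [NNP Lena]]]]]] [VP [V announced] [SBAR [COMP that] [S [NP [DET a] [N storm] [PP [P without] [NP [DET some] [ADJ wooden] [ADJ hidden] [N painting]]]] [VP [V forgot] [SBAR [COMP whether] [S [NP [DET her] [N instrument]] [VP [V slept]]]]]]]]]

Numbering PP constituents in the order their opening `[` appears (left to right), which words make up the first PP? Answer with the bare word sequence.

on the road below Lena

In left-to-right order the PP constituents are "on the road below Lena"; "below Lena"; "without some wooden hidden painting". Number 1 is "on the road below Lena".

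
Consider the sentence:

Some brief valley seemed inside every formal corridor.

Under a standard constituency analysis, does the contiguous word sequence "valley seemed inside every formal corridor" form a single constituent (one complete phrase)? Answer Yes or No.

The smallest constituent containing the whole sequence is the clause [S some brief valley seemed inside every formal corridor], but the sequence is only part of it — it straddles the boundary between noun phrase "some brief valley" and verb phrase "seemed inside every formal corridor".

No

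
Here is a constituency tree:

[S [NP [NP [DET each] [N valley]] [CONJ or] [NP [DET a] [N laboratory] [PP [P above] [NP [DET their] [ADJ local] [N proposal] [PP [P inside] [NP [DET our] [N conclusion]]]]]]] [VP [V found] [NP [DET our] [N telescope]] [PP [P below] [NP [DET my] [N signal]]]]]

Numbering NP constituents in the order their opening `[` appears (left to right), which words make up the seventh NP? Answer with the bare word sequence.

my signal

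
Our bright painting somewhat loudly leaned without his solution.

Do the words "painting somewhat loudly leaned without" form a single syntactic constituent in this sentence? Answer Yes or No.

"painting" belongs to the noun phrase "our bright painting" while "without" belongs to the verb phrase "somewhat loudly leaned without his solution"; a span that runs across that boundary is not a single phrase.

No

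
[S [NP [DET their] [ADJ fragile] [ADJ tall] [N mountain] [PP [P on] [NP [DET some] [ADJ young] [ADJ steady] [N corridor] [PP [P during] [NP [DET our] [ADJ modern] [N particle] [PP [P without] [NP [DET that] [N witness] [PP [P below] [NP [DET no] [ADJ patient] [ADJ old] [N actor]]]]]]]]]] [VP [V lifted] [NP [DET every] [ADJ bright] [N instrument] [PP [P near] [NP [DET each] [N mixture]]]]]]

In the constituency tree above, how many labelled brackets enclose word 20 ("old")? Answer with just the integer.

Counting open brackets not yet closed at "old": [S [NP [PP [NP [PP [NP [PP [NP [PP [NP [ADJ = 11.

11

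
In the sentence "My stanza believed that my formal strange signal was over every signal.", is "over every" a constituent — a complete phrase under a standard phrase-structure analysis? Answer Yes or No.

The sequence begins inside the preposition "over" and ends inside the noun phrase "every signal"; it crosses a phrase boundary, so no single node in the tree spans exactly those words.

No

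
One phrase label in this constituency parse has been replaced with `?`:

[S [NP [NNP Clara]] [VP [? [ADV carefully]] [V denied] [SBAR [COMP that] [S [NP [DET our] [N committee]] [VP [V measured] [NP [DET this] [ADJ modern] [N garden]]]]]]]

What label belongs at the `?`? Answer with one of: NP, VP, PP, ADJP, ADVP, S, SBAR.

The `?` node immediately contains: ADV 'carefully'. That is the internal structure of an adverb phrase, so the label is ADVP.

ADVP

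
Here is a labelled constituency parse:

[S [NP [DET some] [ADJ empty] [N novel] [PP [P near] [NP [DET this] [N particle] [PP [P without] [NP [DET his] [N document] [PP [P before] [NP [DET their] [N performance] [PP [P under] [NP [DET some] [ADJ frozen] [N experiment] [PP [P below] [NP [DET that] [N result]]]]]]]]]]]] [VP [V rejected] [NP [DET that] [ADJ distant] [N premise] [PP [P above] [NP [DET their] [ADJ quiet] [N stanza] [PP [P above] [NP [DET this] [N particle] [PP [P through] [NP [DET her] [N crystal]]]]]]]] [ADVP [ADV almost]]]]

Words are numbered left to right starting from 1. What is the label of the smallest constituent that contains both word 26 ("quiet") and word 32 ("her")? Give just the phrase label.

Both words fall inside [NP their quiet stanza above this particle through her crystal] (words 25–33), and no smaller constituent contains them both. Label: NP.

NP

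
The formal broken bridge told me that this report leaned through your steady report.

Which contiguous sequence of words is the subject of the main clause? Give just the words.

the formal broken bridge

In the main clause the verb is "told"; the NP preceding it, "the formal broken bridge", is the subject.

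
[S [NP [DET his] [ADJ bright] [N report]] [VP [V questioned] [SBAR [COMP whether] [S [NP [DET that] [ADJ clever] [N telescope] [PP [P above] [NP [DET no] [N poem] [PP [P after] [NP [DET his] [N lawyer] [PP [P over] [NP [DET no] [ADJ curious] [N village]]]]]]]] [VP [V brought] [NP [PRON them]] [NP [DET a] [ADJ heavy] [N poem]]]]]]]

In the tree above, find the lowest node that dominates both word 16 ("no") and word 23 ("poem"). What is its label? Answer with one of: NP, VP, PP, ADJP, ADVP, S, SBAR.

S

Both words fall inside [S that clever telescope above no poem after his lawyer over no curious village brought them a heavy poem] (words 6–23), and no smaller constituent contains them both. Label: S.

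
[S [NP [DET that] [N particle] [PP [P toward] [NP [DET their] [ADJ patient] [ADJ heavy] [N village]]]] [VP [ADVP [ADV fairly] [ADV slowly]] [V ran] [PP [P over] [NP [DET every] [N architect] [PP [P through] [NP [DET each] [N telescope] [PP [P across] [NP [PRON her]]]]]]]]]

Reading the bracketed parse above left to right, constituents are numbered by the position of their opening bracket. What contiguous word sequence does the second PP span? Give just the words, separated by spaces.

Opening `[PP` markers occur at word positions 3, 11, 14, 17; the second of these opens the constituent [PP over every architect through each telescope across her].

over every architect through each telescope across her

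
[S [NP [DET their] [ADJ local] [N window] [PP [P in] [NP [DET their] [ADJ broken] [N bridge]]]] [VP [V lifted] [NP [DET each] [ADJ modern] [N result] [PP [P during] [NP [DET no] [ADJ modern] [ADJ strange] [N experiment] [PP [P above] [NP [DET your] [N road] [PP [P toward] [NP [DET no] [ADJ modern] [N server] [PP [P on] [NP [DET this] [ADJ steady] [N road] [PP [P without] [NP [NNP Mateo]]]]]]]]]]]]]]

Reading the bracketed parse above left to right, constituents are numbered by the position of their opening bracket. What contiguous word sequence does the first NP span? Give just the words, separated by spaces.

their local window in their broken bridge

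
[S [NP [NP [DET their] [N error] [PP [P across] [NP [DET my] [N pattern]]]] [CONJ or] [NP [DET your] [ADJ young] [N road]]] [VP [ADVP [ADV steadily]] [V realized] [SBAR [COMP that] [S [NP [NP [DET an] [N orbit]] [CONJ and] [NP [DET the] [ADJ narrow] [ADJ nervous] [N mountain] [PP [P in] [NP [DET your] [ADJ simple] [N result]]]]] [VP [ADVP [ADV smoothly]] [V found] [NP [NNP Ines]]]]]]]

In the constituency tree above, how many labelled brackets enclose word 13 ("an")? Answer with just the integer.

7

Path from the root down to the word: S → VP → SBAR → S → NP → NP → DET. That is 7 enclosing brackets.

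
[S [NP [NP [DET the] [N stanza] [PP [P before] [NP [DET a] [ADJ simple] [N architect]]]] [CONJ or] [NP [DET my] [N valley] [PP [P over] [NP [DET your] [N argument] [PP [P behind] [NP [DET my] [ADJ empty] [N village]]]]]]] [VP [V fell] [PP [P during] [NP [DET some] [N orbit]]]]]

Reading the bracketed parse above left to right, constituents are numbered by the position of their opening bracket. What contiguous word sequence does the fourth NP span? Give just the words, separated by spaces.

my valley over your argument behind my empty village

The NP opening brackets appear, in order, over: "the stanza before a simple architect or my valley over your argument behind my empty village"; "the stanza before a simple architect"; "a simple architect"; "my valley over your argument behind my empty village"; "your argument behind my empty village"; "my empty village"; "some orbit". The fourth one spans "my valley over your argument behind my empty village".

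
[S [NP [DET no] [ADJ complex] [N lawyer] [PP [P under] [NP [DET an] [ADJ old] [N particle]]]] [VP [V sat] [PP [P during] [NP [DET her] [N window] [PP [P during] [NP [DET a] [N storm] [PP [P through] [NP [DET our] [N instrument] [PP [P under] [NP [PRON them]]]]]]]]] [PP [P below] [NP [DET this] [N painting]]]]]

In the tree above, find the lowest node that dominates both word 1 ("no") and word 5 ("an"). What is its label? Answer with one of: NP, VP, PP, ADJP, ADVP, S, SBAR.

NP

Both words fall inside [NP no complex lawyer under an old particle] (words 1–7), and no smaller constituent contains them both. Label: NP.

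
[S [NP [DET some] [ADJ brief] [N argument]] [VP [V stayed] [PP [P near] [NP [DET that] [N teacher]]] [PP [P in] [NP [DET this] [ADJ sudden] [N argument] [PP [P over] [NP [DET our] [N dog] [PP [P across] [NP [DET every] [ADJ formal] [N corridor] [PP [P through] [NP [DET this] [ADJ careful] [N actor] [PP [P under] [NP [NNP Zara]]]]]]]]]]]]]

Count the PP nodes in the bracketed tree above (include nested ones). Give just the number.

6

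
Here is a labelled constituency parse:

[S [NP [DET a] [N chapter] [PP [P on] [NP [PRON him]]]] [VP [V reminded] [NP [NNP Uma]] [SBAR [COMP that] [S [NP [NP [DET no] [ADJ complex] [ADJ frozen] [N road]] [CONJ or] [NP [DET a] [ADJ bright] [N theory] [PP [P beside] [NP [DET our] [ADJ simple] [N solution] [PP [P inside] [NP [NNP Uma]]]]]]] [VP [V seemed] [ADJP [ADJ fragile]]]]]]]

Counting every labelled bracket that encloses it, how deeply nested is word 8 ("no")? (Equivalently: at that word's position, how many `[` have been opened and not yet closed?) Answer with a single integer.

7

Path from the root down to the word: S → VP → SBAR → S → NP → NP → DET. That is 7 enclosing brackets.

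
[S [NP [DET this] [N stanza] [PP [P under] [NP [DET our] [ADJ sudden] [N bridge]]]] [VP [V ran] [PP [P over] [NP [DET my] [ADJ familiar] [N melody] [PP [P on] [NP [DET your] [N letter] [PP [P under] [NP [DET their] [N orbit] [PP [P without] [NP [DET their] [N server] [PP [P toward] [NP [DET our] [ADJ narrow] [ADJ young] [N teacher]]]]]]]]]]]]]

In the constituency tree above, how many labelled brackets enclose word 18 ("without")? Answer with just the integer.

The word sits inside P, which is inside PP, inside NP, inside PP, inside NP, inside PP, inside NP, inside PP, inside VP, inside S — 10 brackets in all.

10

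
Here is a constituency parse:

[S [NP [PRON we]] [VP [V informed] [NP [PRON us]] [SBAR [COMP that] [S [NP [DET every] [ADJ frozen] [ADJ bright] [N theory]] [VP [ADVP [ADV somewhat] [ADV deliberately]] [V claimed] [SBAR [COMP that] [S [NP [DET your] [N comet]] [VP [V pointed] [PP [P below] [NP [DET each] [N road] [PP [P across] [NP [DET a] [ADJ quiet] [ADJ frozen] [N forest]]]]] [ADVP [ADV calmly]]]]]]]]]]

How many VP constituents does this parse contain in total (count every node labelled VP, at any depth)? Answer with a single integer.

Scanning left to right, an opening `[VP` appears at word positions 2, 9, 15 — 3 in total.

3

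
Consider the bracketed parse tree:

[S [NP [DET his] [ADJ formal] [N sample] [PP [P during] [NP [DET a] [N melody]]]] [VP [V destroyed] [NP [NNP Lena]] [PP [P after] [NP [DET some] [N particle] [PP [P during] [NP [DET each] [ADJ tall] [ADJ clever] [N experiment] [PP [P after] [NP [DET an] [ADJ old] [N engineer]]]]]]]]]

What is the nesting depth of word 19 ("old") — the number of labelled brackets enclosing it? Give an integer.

9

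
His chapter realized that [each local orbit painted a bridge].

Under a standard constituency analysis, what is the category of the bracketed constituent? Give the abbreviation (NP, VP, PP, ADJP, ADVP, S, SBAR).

S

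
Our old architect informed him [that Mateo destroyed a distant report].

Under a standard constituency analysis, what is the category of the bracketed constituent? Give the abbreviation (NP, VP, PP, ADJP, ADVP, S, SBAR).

"that" is the head of the bracketed span, so the span is a subordinate clause: SBAR.

SBAR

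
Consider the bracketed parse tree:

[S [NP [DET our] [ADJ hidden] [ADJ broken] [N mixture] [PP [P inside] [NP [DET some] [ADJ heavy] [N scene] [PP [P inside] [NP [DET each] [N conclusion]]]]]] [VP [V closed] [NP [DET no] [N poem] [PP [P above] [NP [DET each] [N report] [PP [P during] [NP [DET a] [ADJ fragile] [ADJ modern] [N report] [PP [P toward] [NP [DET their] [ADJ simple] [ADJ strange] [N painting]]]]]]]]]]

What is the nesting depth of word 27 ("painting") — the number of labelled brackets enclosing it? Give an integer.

10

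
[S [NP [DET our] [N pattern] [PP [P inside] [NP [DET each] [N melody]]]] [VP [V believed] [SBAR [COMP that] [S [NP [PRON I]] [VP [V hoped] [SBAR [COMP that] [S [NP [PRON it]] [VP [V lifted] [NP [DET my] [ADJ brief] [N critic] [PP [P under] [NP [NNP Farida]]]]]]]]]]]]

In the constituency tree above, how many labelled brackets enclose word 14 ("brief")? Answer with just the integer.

10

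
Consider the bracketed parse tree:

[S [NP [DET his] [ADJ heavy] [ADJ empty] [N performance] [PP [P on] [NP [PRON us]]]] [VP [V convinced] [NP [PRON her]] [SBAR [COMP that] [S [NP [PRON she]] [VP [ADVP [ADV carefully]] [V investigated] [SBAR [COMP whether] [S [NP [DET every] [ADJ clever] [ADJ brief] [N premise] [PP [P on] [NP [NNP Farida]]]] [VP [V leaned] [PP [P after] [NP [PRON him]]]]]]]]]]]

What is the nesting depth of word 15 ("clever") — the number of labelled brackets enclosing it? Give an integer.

9

The word sits inside ADJ, which is inside NP, inside S, inside SBAR, inside VP, inside S, inside SBAR, inside VP, inside S — 9 brackets in all.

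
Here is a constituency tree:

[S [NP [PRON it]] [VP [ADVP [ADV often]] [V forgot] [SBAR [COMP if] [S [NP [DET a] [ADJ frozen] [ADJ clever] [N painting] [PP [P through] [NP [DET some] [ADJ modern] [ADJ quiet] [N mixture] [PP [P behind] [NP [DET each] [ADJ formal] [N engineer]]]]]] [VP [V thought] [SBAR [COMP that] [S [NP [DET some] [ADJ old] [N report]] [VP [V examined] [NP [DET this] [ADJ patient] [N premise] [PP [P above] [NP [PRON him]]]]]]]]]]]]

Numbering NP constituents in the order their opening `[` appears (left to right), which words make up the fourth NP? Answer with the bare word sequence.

each formal engineer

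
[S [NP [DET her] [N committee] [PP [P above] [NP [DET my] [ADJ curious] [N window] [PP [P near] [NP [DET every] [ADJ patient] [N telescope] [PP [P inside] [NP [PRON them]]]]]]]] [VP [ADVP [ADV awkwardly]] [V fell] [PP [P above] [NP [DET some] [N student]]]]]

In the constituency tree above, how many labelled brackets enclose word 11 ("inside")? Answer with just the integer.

Path from the root down to the word: S → NP → PP → NP → PP → NP → PP → P. That is 8 enclosing brackets.

8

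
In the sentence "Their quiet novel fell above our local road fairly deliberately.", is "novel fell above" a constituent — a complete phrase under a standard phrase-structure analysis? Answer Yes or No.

No

The sequence begins inside the noun phrase "their quiet novel" and ends inside the verb phrase "fell above our local road fairly deliberately"; it crosses a phrase boundary, so no single node in the tree spans exactly those words.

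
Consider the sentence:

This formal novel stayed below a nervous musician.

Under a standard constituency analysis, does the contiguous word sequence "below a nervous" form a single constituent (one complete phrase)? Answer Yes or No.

The smallest constituent containing the whole sequence is the prepositional phrase [PP below a nervous musician], but the sequence is only part of it — it straddles the boundary between preposition "below" and noun phrase "a nervous musician".

No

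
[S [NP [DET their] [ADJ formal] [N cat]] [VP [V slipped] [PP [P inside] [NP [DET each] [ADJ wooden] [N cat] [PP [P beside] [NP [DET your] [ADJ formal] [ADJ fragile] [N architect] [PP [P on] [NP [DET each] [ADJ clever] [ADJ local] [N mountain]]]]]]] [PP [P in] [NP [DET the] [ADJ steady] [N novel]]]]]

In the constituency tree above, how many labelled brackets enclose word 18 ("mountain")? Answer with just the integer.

The word sits inside N, which is inside NP, inside PP, inside NP, inside PP, inside NP, inside PP, inside VP, inside S — 9 brackets in all.

9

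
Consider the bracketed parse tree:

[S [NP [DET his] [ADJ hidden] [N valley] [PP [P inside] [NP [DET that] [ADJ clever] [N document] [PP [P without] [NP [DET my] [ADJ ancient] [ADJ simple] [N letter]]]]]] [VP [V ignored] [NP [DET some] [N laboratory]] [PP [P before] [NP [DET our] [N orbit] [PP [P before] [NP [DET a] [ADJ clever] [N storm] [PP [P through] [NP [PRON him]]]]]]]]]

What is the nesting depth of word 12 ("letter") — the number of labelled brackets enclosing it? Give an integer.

7

Path from the root down to the word: S → NP → PP → NP → PP → NP → N. That is 7 enclosing brackets.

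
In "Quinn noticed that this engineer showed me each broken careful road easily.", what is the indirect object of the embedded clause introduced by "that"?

Within the embedded clause introduced by "that", the indirect object of "showed" is "me".

me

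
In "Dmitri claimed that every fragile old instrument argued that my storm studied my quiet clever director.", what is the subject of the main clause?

Dmitri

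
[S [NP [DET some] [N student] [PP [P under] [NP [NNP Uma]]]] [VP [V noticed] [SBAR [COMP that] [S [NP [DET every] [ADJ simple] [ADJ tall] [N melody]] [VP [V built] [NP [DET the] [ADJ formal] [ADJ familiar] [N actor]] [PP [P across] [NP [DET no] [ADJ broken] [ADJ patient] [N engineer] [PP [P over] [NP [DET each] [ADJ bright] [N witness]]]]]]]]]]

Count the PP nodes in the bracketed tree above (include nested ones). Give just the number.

3

Listing each PP by its span: [PP under Uma]; [PP across no broken patient engineer over each bright witness]; [PP over each bright witness] — that makes 3.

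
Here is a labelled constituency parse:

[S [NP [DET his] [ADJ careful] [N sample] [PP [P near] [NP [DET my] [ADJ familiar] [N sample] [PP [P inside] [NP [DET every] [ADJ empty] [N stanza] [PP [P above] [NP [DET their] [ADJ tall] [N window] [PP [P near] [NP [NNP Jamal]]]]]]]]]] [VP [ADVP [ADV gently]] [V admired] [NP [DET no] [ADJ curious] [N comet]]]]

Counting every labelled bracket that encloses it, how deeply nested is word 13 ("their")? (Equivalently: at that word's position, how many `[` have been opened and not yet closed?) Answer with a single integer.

The word sits inside DET, which is inside NP, inside PP, inside NP, inside PP, inside NP, inside PP, inside NP, inside S — 9 brackets in all.

9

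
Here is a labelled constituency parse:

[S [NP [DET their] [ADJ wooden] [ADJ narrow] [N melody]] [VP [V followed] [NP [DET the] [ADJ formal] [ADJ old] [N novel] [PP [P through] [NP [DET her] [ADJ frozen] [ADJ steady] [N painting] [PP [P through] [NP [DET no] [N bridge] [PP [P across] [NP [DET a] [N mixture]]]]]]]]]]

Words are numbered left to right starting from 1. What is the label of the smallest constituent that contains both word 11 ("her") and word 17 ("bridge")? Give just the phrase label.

Both words fall inside [NP her frozen steady painting through no bridge across a mixture] (words 11–20), and no smaller constituent contains them both. Label: NP.

NP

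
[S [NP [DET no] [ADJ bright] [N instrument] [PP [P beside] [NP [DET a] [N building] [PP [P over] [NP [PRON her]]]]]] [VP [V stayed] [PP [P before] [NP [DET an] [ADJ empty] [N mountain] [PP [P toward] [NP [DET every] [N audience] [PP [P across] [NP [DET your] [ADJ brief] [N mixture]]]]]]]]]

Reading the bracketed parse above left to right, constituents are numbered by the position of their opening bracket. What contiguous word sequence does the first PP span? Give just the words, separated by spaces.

Opening `[PP` markers occur at word positions 4, 7, 10, 14, 17; the first of these opens the constituent [PP beside a building over her].

beside a building over her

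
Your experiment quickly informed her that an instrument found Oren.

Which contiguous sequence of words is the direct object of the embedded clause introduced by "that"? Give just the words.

Oren

"found" heads the VP of the embedded clause introduced by "that", and "Oren" is its direct object.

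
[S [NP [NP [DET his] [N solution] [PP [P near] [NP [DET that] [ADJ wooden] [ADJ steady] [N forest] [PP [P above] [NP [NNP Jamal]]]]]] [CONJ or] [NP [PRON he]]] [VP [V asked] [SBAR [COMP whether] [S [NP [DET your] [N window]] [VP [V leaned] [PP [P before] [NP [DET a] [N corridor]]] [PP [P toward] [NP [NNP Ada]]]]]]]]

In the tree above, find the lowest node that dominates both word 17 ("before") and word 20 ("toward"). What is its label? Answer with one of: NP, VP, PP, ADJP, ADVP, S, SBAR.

VP

The smallest bracket enclosing both words is [VP leaned before a corridor toward Ada], so the label is VP.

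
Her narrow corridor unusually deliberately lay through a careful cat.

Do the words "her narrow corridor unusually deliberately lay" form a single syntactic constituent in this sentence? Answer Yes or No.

No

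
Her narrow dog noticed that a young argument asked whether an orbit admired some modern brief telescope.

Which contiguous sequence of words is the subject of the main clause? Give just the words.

her narrow dog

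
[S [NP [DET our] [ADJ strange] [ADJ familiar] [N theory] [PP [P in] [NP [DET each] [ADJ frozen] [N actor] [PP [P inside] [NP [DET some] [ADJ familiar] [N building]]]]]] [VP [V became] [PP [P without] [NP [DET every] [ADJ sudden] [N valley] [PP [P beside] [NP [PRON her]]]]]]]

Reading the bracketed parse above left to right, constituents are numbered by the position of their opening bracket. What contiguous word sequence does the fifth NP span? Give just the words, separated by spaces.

her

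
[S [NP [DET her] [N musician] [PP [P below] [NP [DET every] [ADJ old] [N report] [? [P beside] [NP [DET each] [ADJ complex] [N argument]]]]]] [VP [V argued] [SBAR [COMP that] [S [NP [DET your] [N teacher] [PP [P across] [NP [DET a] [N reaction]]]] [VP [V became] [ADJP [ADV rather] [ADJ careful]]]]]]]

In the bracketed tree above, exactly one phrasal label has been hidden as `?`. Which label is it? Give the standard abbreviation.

Looking at what the `?` directly dominates — P 'beside', NP — this is a prepositional phrase (PP).

PP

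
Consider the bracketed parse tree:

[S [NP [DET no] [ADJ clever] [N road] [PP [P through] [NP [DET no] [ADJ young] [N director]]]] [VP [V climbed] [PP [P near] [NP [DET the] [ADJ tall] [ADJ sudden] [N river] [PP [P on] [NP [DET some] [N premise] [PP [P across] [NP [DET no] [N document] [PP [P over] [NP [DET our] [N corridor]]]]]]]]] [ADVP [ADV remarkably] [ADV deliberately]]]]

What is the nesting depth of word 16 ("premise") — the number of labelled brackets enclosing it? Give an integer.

7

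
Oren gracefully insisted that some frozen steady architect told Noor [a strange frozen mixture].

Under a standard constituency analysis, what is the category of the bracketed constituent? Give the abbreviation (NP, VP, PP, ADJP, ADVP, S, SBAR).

NP

The span is built around the noun "mixture" — a noun phrase (NP).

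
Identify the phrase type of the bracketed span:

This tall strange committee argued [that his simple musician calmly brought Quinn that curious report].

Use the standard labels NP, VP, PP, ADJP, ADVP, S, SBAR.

SBAR

"that" is the head of the bracketed span, so the span is a subordinate clause: SBAR.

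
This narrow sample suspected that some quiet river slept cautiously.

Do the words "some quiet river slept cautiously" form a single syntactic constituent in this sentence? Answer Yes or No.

Yes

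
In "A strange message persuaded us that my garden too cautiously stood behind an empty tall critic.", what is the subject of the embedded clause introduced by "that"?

my garden

"my garden" is the NP that combines with the VP headed by "stood" to form the embedded clause introduced by "that" — the subject.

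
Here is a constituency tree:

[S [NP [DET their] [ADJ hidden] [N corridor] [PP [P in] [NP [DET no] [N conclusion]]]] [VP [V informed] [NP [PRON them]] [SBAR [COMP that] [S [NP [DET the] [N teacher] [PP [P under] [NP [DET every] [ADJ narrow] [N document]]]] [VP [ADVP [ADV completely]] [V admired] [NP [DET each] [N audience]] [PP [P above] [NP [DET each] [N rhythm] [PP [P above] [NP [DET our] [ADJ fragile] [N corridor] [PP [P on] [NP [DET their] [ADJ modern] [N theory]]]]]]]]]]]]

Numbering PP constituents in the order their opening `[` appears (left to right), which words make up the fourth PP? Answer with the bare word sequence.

above our fragile corridor on their modern theory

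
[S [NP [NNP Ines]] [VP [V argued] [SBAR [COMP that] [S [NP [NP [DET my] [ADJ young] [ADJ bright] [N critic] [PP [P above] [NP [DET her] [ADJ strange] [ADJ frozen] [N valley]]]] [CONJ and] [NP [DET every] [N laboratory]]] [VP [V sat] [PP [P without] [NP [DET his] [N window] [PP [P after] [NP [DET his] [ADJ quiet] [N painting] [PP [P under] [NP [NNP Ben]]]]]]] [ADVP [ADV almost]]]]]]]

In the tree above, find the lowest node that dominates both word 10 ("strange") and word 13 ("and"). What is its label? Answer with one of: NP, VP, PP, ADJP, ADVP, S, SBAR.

NP

Word 10 lies under S → VP → SBAR → S → NP → NP → PP → NP → ADJ; word 13 lies under S → VP → SBAR → S → NP → CONJ. The lowest shared node is the NP.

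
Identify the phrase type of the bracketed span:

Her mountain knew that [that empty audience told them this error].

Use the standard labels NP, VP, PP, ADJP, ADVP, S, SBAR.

S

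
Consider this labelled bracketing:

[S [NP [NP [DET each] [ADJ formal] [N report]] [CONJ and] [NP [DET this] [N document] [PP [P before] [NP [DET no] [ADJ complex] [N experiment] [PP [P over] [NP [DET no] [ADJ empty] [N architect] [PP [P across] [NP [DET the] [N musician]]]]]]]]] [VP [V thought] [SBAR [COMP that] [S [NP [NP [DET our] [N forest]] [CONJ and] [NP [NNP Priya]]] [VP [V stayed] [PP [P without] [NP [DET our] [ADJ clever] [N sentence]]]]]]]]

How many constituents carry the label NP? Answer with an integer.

10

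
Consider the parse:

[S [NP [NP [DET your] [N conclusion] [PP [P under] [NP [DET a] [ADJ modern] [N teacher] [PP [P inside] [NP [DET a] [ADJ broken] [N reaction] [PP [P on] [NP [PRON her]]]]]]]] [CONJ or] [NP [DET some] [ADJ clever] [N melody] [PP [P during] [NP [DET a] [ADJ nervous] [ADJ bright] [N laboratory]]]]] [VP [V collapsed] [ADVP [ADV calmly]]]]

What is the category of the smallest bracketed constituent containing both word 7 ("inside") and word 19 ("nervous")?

Both words fall inside [NP your conclusion under a modern teacher inside a broken reaction on her or some clever melody during a nervous bright laboratory] (words 1–21), and no smaller constituent contains them both. Label: NP.

NP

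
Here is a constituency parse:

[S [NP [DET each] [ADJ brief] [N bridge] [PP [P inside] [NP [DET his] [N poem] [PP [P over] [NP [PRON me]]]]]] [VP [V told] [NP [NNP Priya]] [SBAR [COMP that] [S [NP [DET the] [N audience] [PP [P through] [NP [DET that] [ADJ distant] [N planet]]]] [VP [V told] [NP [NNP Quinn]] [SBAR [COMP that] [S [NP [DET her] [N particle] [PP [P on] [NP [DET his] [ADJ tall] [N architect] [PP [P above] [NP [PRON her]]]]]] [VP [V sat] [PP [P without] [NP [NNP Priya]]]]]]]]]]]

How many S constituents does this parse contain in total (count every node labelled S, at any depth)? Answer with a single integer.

The S constituents are: [S each brief bridge inside his poem over me told Priya that the audience through that distant planet told Quinn that her particle on his tall architect above her sat without Priya]; [S the audience through that distant planet told Quinn that her particle on his tall architect above her sat without Priya]; [S her particle on his tall architect above her sat without Priya]. Total: 3.

3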